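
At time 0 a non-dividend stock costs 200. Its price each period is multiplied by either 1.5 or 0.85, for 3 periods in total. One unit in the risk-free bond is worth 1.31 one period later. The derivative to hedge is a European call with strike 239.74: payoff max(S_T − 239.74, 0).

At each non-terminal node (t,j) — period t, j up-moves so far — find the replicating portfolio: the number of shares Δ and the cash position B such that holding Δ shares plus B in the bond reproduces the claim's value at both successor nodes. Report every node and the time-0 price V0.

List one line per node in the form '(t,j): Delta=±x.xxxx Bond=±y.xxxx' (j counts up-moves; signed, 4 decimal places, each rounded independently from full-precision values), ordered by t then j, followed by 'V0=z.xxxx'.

Under the risk-neutral measure, an up-move has probability p* = (R−d)/(u−d) = 0.7077 and values discount at R = 1.31.
Terminal payoffs: V(3,0)=0.0000, V(3,1)=0.0000, V(3,2)=142.7600, V(3,3)=435.2600
  t=2,j=0: stock 144.5000 → up 216.7500 (V=0.0000), down 122.8250 (V=0.0000). Price 0.0000; hedge Δ=0.0000, bond B=0.0000.
  t=2,j=1: stock 255.0000 → up 382.5000 (V=142.7600), down 216.7500 (V=0.0000). Price 77.1223; hedge Δ=0.8613, bond B=-142.5085.
  t=2,j=2: stock 450.0000 → up 675.0000 (V=435.2600), down 382.5000 (V=142.7600). Price 266.9924; hedge Δ=1.0000, bond B=-183.0076.
  t=1,j=0: stock 170.0000 → up 255.0000 (V=77.1223), down 144.5000 (V=0.0000). Price 41.6632; hedge Δ=0.6979, bond B=-76.9864.
  t=1,j=1: stock 300.0000 → up 450.0000 (V=266.9924), down 255.0000 (V=77.1223). Price 161.4442; hedge Δ=0.9737, bond B=-130.6637.
  t=0,j=0: stock 200.0000 → up 300.0000 (V=161.4442), down 170.0000 (V=41.6632). Price 96.5124; hedge Δ=0.9214, bond B=-87.7660.
Self-financing check: at every node Δ·S+B equals the discounted successor values.

(0,0): Delta=0.9214 Bond=-87.7660
(1,0): Delta=0.6979 Bond=-76.9864
(1,1): Delta=0.9737 Bond=-130.6637
(2,0): Delta=0.0000 Bond=0.0000
(2,1): Delta=0.8613 Bond=-142.5085
(2,2): Delta=1.0000 Bond=-183.0076
V0=96.5124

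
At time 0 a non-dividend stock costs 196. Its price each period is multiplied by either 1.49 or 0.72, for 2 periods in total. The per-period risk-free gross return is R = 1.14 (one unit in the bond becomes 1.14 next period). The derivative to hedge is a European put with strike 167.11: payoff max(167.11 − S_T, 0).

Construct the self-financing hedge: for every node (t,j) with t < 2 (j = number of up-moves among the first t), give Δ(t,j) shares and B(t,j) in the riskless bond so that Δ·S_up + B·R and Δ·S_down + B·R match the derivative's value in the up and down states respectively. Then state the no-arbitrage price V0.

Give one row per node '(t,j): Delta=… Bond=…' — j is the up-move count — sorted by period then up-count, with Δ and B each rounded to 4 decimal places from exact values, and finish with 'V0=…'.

(0,0): Delta=-0.1731 Bond=44.3331
(1,0): Delta=-0.6028 Bond=111.1875
(1,1): Delta=0.0000 Bond=0.0000
V0=10.4138

Since d<R<u, set p* = (R−d)/(u−d) = 0.5455; price each node as the discounted p*-expectation of its children.
Payoff layer (t=2): V(2,0)=65.5036, V(2,1)=0.0000, V(2,2)=0.0000
Node (1,0) S=141.1200: V=(p*·0.0000+(1−p*)·65.5036)/1.14=26.1179; Δ=(0.0000−65.5036)/(210.2688−101.6064)=-0.6028; B=V−Δ·S=111.1875
Node (1,1) S=292.0400: V=(p*·0.0000+(1−p*)·0.0000)/1.14=0.0000; Δ=(0.0000−0.0000)/(435.1396−210.2688)=0.0000; B=V−Δ·S=0.0000
Node (0,0) S=196.0000: V=(p*·0.0000+(1−p*)·26.1179)/1.14=10.4138; Δ=(0.0000−26.1179)/(292.0400−141.1200)=-0.1731; B=V−Δ·S=44.3331
Self-financing check: at every node Δ·S+B equals the discounted successor values.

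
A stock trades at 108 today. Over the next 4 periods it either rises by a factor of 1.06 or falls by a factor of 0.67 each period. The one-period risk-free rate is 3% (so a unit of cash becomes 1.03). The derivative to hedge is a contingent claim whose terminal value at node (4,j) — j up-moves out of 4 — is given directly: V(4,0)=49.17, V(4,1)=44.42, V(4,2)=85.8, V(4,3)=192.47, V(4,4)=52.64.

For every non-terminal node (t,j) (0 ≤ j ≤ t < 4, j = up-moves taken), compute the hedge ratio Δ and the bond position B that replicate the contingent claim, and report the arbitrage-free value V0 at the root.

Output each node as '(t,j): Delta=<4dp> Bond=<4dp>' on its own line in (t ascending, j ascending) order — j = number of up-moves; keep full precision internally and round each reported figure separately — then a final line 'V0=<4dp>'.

(0,0): Delta=-1.9191 Bond=284.9819
(1,0): Delta=3.2312 Bond=-79.1464
(1,1): Delta=-2.1904 Bond=324.5878
(2,0): Delta=1.9426 Bond=-19.0473
(2,1): Delta=3.2991 Bond=-86.7269
(2,2): Delta=-2.4796 Bond=369.4132
(3,0): Delta=-0.3750 Bond=55.6604
(3,1): Delta=2.0647 Bond=-25.8920
(3,2): Delta=3.3641 Bond=-94.6151
(3,3): Delta=-2.7874 Bond=420.0881
V0=77.7153

Risk-neutral probability p* = (R−d)/(u−d) = (1.03−0.67)/(1.06−0.67) = 0.9231.
Terminal payoffs: V(4,0)=49.1700, V(4,1)=44.4200, V(4,2)=85.8000, V(4,3)=192.4700, V(4,4)=52.6400
Node (3,0) S=32.4824: V=(p*·44.4200+(1−p*)·49.1700)/1.03=43.4810; Δ=(44.4200−49.1700)/(34.4313−21.7632)=-0.3750; B=V−Δ·S=55.6604
Node (3,1) S=51.3901: V=(p*·85.8000+(1−p*)·44.4200)/1.03=80.2106; Δ=(85.8000−44.4200)/(54.4735−34.4313)=2.0647; B=V−Δ·S=-25.8920
Node (3,2) S=81.3037: V=(p*·192.4700+(1−p*)·85.8000)/1.03=178.8977; Δ=(192.4700−85.8000)/(86.1819−54.4735)=3.3641; B=V−Δ·S=-94.6151
Node (3,3) S=128.6297: V=(p*·52.6400+(1−p*)·192.4700)/1.03=61.5497; Δ=(52.6400−192.4700)/(136.3475−86.1819)=-2.7874; B=V−Δ·S=420.0881
Node (2,0) S=48.4812: V=(p*·80.2106+(1−p*)·43.4810)/1.03=75.1313; Δ=(80.2106−43.4810)/(51.3901−32.4824)=1.9426; B=V−Δ·S=-19.0473
Node (2,1) S=76.7016: V=(p*·178.8977+(1−p*)·80.2106)/1.03=166.3169; Δ=(178.8977−80.2106)/(81.3037−51.3901)=3.2991; B=V−Δ·S=-86.7269
Node (2,2) S=121.3488: V=(p*·61.5497+(1−p*)·178.8977)/1.03=68.5208; Δ=(61.5497−178.8977)/(128.6297−81.3037)=-2.4796; B=V−Δ·S=369.4132
Node (1,0) S=72.3600: V=(p*·166.3169+(1−p*)·75.1313)/1.03=154.6627; Δ=(166.3169−75.1313)/(76.7016−48.4812)=3.2312; B=V−Δ·S=-79.1464
Node (1,1) S=114.4800: V=(p*·68.5208+(1−p*)·166.3169)/1.03=73.8287; Δ=(68.5208−166.3169)/(121.3488−76.7016)=-2.1904; B=V−Δ·S=324.5878
Node (0,0) S=108.0000: V=(p*·73.8287+(1−p*)·154.6627)/1.03=77.7153; Δ=(73.8287−154.6627)/(114.4800−72.3600)=-1.9191; B=V−Δ·S=284.9819
Each (Δ,B) replicates both successor values, so the strategy is self-financing and V0 is arbitrage-free.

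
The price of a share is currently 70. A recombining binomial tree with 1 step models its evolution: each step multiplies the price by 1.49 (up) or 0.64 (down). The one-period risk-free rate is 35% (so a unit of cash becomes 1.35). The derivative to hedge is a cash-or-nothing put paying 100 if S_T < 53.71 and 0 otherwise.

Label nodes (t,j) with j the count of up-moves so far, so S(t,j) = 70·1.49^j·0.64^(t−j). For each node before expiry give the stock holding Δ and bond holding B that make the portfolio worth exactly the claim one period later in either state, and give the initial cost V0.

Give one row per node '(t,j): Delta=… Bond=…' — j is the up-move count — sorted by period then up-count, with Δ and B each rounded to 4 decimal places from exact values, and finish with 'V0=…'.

(0,0): Delta=-1.6807 Bond=129.8475
V0=12.2004

The replicating-portfolio and risk-neutral prices coincide; use p* = (1.35−0.64)/(1.49−0.64) = 0.8353 for the latter.
At expiry t=1: V(1,0)=100.0000, V(1,1)=0.0000
(0,0): S=70.0000. Δ = (V_up−V_dn)/(S_up−S_dn) = (0.0000−100.0000)/(104.3000−44.8000) = -1.6807. V = [p*·0.0000 + (1−p*)·100.0000]/1.35 = 12.2004. B = V − Δ·S = 129.8475.
Check: Δ(0,0)·S0 + B(0,0) = 12.2004 = V0.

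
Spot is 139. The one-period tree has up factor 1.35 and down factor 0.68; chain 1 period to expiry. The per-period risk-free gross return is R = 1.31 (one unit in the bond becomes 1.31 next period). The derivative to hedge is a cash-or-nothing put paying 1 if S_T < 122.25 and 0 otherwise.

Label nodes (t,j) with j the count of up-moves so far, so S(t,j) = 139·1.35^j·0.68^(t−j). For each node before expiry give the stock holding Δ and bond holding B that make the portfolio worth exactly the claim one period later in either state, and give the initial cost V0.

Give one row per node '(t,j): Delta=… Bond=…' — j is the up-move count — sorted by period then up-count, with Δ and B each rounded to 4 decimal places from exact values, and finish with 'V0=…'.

The replicating-portfolio and risk-neutral prices coincide; use p* = (1.31−0.68)/(1.35−0.68) = 0.9403 for the latter.
At expiry t=1: V(1,0)=1.0000, V(1,1)=0.0000
(0,0): S=139.0000. Δ = (V_up−V_dn)/(S_up−S_dn) = (0.0000−1.0000)/(187.6500−94.5200) = -0.0107. V = [p*·0.0000 + (1−p*)·1.0000]/1.31 = 0.0456. B = V − Δ·S = 1.5381.
Root portfolio cost Δ·139+B reproduces V0=0.0456.

(0,0): Delta=-0.0107 Bond=1.5381
V0=0.0456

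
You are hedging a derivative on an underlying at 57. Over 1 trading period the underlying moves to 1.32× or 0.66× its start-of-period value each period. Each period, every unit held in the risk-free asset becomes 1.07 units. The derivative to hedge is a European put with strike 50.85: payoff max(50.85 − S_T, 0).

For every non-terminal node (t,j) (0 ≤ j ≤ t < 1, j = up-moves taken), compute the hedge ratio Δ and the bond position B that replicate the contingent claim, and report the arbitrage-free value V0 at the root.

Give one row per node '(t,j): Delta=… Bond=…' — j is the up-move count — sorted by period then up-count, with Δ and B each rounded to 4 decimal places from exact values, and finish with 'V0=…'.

The replicating-portfolio and risk-neutral prices coincide; use p* = (1.07−0.66)/(1.32−0.66) = 0.6212 for the latter.
At expiry t=1: V(1,0)=13.2300, V(1,1)=0.0000
(0,0): S=57.0000. Δ = (V_up−V_dn)/(S_up−S_dn) = (0.0000−13.2300)/(75.2400−37.6200) = -0.3517. V = [p*·0.0000 + (1−p*)·13.2300]/1.07 = 4.6835. B = V − Δ·S = 24.7290.
Each (Δ,B) replicates both successor values, so the strategy is self-financing and V0 is arbitrage-free.

(0,0): Delta=-0.3517 Bond=24.7290
V0=4.6835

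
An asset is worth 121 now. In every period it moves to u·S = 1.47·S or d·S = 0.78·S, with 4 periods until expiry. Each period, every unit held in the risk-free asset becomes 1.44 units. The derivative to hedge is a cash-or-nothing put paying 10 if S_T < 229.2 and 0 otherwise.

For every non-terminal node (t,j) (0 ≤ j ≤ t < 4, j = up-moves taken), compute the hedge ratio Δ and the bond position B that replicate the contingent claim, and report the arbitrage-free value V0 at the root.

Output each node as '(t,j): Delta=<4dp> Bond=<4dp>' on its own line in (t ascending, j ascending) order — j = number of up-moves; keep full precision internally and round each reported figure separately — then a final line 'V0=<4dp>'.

(0,0): Delta=-0.0048 Bond=0.6041
(1,0): Delta=-0.0678 Bond=6.8127
(1,1): Delta=-0.0033 Bond=0.5998
(2,0): Delta=0.0000 Bond=4.8225
(2,1): Delta=-0.0694 Bond=10.0371
(2,2): Delta=-0.0017 Bond=0.4467
(3,0): Delta=0.0000 Bond=6.9444
(3,1): Delta=0.0000 Bond=6.9444
(3,2): Delta=-0.0711 Bond=14.7947
(3,3): Delta=0.0000 Bond=0.0000
V0=0.0249

No-arbitrage ⇒ martingale measure with p* = (R−d)/(u−d) = 0.9565.
At expiry t=4: V(4,0)=10.0000, V(4,1)=10.0000, V(4,2)=10.0000, V(4,3)=0.0000, V(4,4)=0.0000
(3,0): S=57.4208. Δ = (V_up−V_dn)/(S_up−S_dn) = (10.0000−10.0000)/(84.4086−44.7882) = 0.0000. V = [p*·10.0000 + (1−p*)·10.0000]/1.44 = 6.9444. B = V − Δ·S = 6.9444.
(3,1): S=108.2161. Δ = (V_up−V_dn)/(S_up−S_dn) = (10.0000−10.0000)/(159.0777−84.4086) = 0.0000. V = [p*·10.0000 + (1−p*)·10.0000]/1.44 = 6.9444. B = V − Δ·S = 6.9444.
(3,2): S=203.9457. Δ = (V_up−V_dn)/(S_up−S_dn) = (0.0000−10.0000)/(299.8002−159.0777) = -0.0711. V = [p*·0.0000 + (1−p*)·10.0000]/1.44 = 0.3019. B = V − Δ·S = 14.7947.
(3,3): S=384.3593. Δ = (V_up−V_dn)/(S_up−S_dn) = (0.0000−0.0000)/(565.0081−299.8002) = 0.0000. V = [p*·0.0000 + (1−p*)·0.0000]/1.44 = 0.0000. B = V − Δ·S = 0.0000.
(2,0): S=73.6164. Δ = (V_up−V_dn)/(S_up−S_dn) = (6.9444−6.9444)/(108.2161−57.4208) = 0.0000. V = [p*·6.9444 + (1−p*)·6.9444]/1.44 = 4.8225. B = V − Δ·S = 4.8225.
(2,1): S=138.7386. Δ = (V_up−V_dn)/(S_up−S_dn) = (0.3019−6.9444)/(203.9457−108.2161) = -0.0694. V = [p*·0.3019 + (1−p*)·6.9444]/1.44 = 0.4102. B = V − Δ·S = 10.0371.
(2,2): S=261.4689. Δ = (V_up−V_dn)/(S_up−S_dn) = (0.0000−0.3019)/(384.3593−203.9457) = -0.0017. V = [p*·0.0000 + (1−p*)·0.3019]/1.44 = 0.0091. B = V − Δ·S = 0.4467.
(1,0): S=94.3800. Δ = (V_up−V_dn)/(S_up−S_dn) = (0.4102−4.8225)/(138.7386−73.6164) = -0.0678. V = [p*·0.4102 + (1−p*)·4.8225]/1.44 = 0.4181. B = V − Δ·S = 6.8127.
(1,1): S=177.8700. Δ = (V_up−V_dn)/(S_up−S_dn) = (0.0091−0.4102)/(261.4689−138.7386) = -0.0033. V = [p*·0.0091 + (1−p*)·0.4102]/1.44 = 0.0184. B = V − Δ·S = 0.5998.
(0,0): S=121.0000. Δ = (V_up−V_dn)/(S_up−S_dn) = (0.0184−0.4181)/(177.8700−94.3800) = -0.0048. V = [p*·0.0184 + (1−p*)·0.4181]/1.44 = 0.0249. B = V − Δ·S = 0.6041.
Root portfolio cost Δ·121+B reproduces V0=0.0249.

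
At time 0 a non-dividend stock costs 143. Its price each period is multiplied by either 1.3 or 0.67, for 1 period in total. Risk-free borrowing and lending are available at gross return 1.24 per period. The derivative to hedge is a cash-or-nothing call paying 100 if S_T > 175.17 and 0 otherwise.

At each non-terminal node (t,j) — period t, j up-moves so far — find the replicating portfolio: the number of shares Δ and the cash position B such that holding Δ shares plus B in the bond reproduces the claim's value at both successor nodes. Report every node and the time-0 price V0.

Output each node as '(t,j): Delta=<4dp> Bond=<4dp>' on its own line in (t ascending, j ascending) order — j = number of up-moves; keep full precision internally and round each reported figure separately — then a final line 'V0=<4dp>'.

(0,0): Delta=1.1100 Bond=-85.7655
V0=72.9647

No-arbitrage ⇒ martingale measure with p* = (R−d)/(u−d) = 0.9048.
Payoff layer (t=1): V(1,0)=0.0000, V(1,1)=100.0000
(0,0): S=143.0000. Δ = (V_up−V_dn)/(S_up−S_dn) = (100.0000−0.0000)/(185.9000−95.8100) = 1.1100. V = [p*·100.0000 + (1−p*)·0.0000]/1.24 = 72.9647. B = V − Δ·S = -85.7655.
Self-financing check: at every node Δ·S+B equals the discounted successor values.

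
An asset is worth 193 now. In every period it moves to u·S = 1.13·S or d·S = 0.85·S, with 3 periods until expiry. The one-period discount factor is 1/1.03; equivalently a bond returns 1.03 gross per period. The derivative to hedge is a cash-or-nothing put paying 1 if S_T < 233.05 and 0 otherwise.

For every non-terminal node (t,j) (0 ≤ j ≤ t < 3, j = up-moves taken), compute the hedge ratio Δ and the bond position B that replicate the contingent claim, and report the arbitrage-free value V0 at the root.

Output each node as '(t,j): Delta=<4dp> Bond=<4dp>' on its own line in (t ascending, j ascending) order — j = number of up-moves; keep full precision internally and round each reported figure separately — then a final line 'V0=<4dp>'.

The replicating-portfolio and risk-neutral prices coincide; use p* = (1.03−0.85)/(1.13−0.85) = 0.6429 for the latter.
At expiry t=3: V(3,0)=1.0000, V(3,1)=1.0000, V(3,2)=1.0000, V(3,3)=0.0000
Node (2,0) S=139.4425: V=(p*·1.0000+(1−p*)·1.0000)/1.03=0.9709; Δ=(1.0000−1.0000)/(157.5700−118.5261)=0.0000; B=V−Δ·S=0.9709
Node (2,1) S=185.3765: V=(p*·1.0000+(1−p*)·1.0000)/1.03=0.9709; Δ=(1.0000−1.0000)/(209.4754−157.5700)=0.0000; B=V−Δ·S=0.9709
Node (2,2) S=246.4417: V=(p*·0.0000+(1−p*)·1.0000)/1.03=0.3467; Δ=(0.0000−1.0000)/(278.4791−209.4754)=-0.0145; B=V−Δ·S=3.9182
Node (1,0) S=164.0500: V=(p*·0.9709+(1−p*)·0.9709)/1.03=0.9426; Δ=(0.9709−0.9709)/(185.3765−139.4425)=0.0000; B=V−Δ·S=0.9426
Node (1,1) S=218.0900: V=(p*·0.3467+(1−p*)·0.9709)/1.03=0.5531; Δ=(0.3467−0.9709)/(246.4417−185.3765)=-0.0102; B=V−Δ·S=2.7821
Node (0,0) S=193.0000: V=(p*·0.5531+(1−p*)·0.9426)/1.03=0.6720; Δ=(0.5531−0.9426)/(218.0900−164.0500)=-0.0072; B=V−Δ·S=2.0632
Self-financing check: at every node Δ·S+B equals the discounted successor values.

(0,0): Delta=-0.0072 Bond=2.0632
(1,0): Delta=0.0000 Bond=0.9426
(1,1): Delta=-0.0102 Bond=2.7821
(2,0): Delta=0.0000 Bond=0.9709
(2,1): Delta=0.0000 Bond=0.9709
(2,2): Delta=-0.0145 Bond=3.9182
V0=0.6720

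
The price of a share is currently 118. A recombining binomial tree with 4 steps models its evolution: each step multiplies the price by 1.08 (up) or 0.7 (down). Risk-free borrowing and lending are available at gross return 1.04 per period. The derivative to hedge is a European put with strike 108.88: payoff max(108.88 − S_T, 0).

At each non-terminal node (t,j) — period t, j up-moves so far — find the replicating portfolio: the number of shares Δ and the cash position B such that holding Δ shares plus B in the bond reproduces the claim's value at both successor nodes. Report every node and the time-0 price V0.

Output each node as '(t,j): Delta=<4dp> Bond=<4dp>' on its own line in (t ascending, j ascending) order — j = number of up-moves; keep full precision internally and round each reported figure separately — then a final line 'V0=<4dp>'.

(0,0): Delta=-0.2664 Bond=34.8068
(1,0): Delta=-1.0000 Bond=96.7939
(1,1): Delta=-0.2105 Bond=29.0703
(2,0): Delta=-1.0000 Bond=100.6657
(2,1): Delta=-1.0000 Bond=100.6657
(2,2): Delta=-0.1503 Bond=21.9469
(3,0): Delta=-1.0000 Bond=104.6923
(3,1): Delta=-1.0000 Bond=104.6923
(3,2): Delta=-1.0000 Bond=104.6923
(3,3): Delta=-0.0855 Bond=13.1933
V0=3.3709

Since d<R<u, set p* = (R−d)/(u−d) = 0.8947; price each node as the discounted p*-expectation of its children.
Payoff layer (t=4): V(4,0)=80.5482, V(4,1)=65.1681, V(4,2)=41.4388, V(4,3)=4.8278, V(4,4)=0.0000
  t=3,j=0: stock 40.4740 → up 43.7119 (V=65.1681), down 28.3318 (V=80.5482). Price 64.2183; hedge Δ=-1.0000, bond B=104.6923.
  t=3,j=1: stock 62.4456 → up 67.4412 (V=41.4388), down 43.7119 (V=65.1681). Price 42.2467; hedge Δ=-1.0000, bond B=104.6923.
  t=3,j=2: stock 96.3446 → up 104.0522 (V=4.8278), down 67.4412 (V=41.4388). Price 8.3477; hedge Δ=-1.0000, bond B=104.6923.
  t=3,j=3: stock 148.6460 → up 160.5377 (V=0.0000), down 104.0522 (V=4.8278). Price 0.4886; hedge Δ=-0.0855, bond B=13.1933.
  t=2,j=0: stock 57.8200 → up 62.4456 (V=42.2467), down 40.4740 (V=64.2183). Price 42.8457; hedge Δ=-1.0000, bond B=100.6657.
  t=2,j=1: stock 89.2080 → up 96.3446 (V=8.3477), down 62.4456 (V=42.2467). Price 11.4577; hedge Δ=-1.0000, bond B=100.6657.
  t=2,j=2: stock 137.6352 → up 148.6460 (V=0.4886), down 96.3446 (V=8.3477). Price 1.2653; hedge Δ=-0.1503, bond B=21.9469.
  t=1,j=0: stock 82.6000 → up 89.2080 (V=11.4577), down 57.8200 (V=42.8457). Price 14.1939; hedge Δ=-1.0000, bond B=96.7939.
  t=1,j=1: stock 127.4400 → up 137.6352 (V=1.2653), down 89.2080 (V=11.4577). Price 2.2482; hedge Δ=-0.2105, bond B=29.0703.
  t=0,j=0: stock 118.0000 → up 127.4400 (V=2.2482), down 82.6000 (V=14.1939). Price 3.3709; hedge Δ=-0.2664, bond B=34.8068.
Check: Δ(0,0)·S0 + B(0,0) = 3.3709 = V0.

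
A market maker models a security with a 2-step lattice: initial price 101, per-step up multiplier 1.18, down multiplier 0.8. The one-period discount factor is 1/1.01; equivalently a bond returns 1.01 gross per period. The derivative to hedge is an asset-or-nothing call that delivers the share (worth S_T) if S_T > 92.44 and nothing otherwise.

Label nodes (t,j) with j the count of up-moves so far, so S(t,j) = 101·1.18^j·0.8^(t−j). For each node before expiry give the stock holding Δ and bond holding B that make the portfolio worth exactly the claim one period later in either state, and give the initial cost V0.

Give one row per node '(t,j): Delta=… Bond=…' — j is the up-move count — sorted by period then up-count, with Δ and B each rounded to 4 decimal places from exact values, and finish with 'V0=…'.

(0,0): Delta=1.7460 Bond=-88.0283
(1,0): Delta=3.1053 Bond=-198.7368
(1,1): Delta=1.0000 Bond=0.0000
V0=88.3180

Risk-neutral probability p* = (R−d)/(u−d) = (1.01−0.8)/(1.18−0.8) = 0.5526.
At expiry t=2: V(2,0)=0.0000, V(2,1)=95.3440, V(2,2)=140.6324
(1,0): S=80.8000. Δ = (V_up−V_dn)/(S_up−S_dn) = (95.3440−0.0000)/(95.3440−64.6400) = 3.1053. V = [p*·95.3440 + (1−p*)·0.0000]/1.01 = 52.1684. B = V − Δ·S = -198.7368.
(1,1): S=119.1800. Δ = (V_up−V_dn)/(S_up−S_dn) = (140.6324−95.3440)/(140.6324−95.3440) = 1.0000. V = [p*·140.6324 + (1−p*)·95.3440]/1.01 = 119.1800. B = V − Δ·S = 0.0000.
(0,0): S=101.0000. Δ = (V_up−V_dn)/(S_up−S_dn) = (119.1800−52.1684)/(119.1800−80.8000) = 1.7460. V = [p*·119.1800 + (1−p*)·52.1684]/1.01 = 88.3180. B = V − Δ·S = -88.0283.
Each (Δ,B) replicates both successor values, so the strategy is self-financing and V0 is arbitrage-free.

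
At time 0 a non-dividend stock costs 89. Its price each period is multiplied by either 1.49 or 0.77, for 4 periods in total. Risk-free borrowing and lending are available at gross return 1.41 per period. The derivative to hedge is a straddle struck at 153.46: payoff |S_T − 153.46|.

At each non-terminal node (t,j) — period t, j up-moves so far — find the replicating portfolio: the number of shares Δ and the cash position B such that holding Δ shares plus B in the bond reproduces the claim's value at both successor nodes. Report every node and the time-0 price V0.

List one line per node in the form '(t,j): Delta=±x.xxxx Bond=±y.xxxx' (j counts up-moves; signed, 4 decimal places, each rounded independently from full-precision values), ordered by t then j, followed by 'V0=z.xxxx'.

The replicating-portfolio and risk-neutral prices coincide; use p* = (1.41−0.77)/(1.49−0.77) = 0.8889 for the latter.
Terminal payoffs: V(4,0)=122.1738, V(4,1)=92.9192, V(4,2)=36.3095, V(4,3)=73.2337, V(4,4)=285.2071
  t=3,j=0: stock 40.6314 → up 60.5408 (V=92.9192), down 31.2862 (V=122.1738). Price 68.2054; hedge Δ=-1.0000, bond B=108.8369.
  t=3,j=1: stock 78.6245 → up 117.1505 (V=36.3095), down 60.5408 (V=92.9192). Price 30.2124; hedge Δ=-1.0000, bond B=108.8369.
  t=3,j=2: stock 152.1435 → up 226.6937 (V=73.2337), down 117.1505 (V=36.3095). Price 49.0291; hedge Δ=0.3371, bond B=-2.2545.
  t=3,j=3: stock 294.4075 → up 438.6671 (V=285.2071), down 226.6937 (V=73.2337). Price 185.5706; hedge Δ=1.0000, bond B=-108.8369.
  t=2,j=0: stock 52.7681 → up 78.6245 (V=30.2124), down 40.6314 (V=68.2054). Price 24.4212; hedge Δ=-1.0000, bond B=77.1893.
  t=2,j=1: stock 102.1097 → up 152.1435 (V=49.0291), down 78.6245 (V=30.2124). Price 33.2896; hedge Δ=0.2559, bond B=7.1553.
  t=2,j=2: stock 197.5889 → up 294.4075 (V=185.5706), down 152.1435 (V=49.0291). Price 120.8506; hedge Δ=0.9598, bond B=-68.7903.
  t=1,j=0: stock 68.5300 → up 102.1097 (V=33.2896), down 52.7681 (V=24.4212). Price 22.9108; hedge Δ=0.1797, bond B=10.5935.
  t=1,j=1: stock 132.6100 → up 197.5889 (V=120.8506), down 102.1097 (V=33.2896). Price 78.8096; hedge Δ=0.9171, bond B=-42.8028.
  t=0,j=0: stock 89.0000 → up 132.6100 (V=78.8096), down 68.5300 (V=22.9108). Price 51.4884; hedge Δ=0.8723, bond B=-26.1488.
Check: Δ(0,0)·S0 + B(0,0) = 51.4884 = V0.

(0,0): Delta=0.8723 Bond=-26.1488
(1,0): Delta=0.1797 Bond=10.5935
(1,1): Delta=0.9171 Bond=-42.8028
(2,0): Delta=-1.0000 Bond=77.1893
(2,1): Delta=0.2559 Bond=7.1553
(2,2): Delta=0.9598 Bond=-68.7903
(3,0): Delta=-1.0000 Bond=108.8369
(3,1): Delta=-1.0000 Bond=108.8369
(3,2): Delta=0.3371 Bond=-2.2545
(3,3): Delta=1.0000 Bond=-108.8369
V0=51.4884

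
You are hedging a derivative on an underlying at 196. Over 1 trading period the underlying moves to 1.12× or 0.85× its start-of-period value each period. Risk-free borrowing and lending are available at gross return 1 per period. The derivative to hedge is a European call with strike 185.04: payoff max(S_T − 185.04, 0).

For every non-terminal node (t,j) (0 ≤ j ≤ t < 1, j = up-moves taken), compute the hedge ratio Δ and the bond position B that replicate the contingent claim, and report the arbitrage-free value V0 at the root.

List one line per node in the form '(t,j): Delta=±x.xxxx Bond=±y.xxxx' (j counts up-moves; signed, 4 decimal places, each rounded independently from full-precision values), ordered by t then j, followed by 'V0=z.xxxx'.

(0,0): Delta=0.6515 Bond=-108.5481
V0=19.1556

The replicating-portfolio and risk-neutral prices coincide; use p* = (1−0.85)/(1.12−0.85) = 0.5556 for the latter.
Payoff layer (t=1): V(1,0)=0.0000, V(1,1)=34.4800
  t=0,j=0: stock 196.0000 → up 219.5200 (V=34.4800), down 166.6000 (V=0.0000). Price 19.1556; hedge Δ=0.6515, bond B=-108.5481.
The time-0 hedge costs 19.1556, which is the no-arbitrage price.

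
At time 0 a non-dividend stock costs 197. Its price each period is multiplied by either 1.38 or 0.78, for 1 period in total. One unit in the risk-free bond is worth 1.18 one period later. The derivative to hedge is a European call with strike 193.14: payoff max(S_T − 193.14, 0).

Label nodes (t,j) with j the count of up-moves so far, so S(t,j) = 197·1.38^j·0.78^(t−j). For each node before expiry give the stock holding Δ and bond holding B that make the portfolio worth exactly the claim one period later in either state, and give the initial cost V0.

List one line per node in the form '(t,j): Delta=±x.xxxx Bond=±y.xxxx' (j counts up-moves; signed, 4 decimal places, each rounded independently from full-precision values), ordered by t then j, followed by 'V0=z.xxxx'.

(0,0): Delta=0.6660 Bond=-86.7254
V0=44.4746

The replicating-portfolio and risk-neutral prices coincide; use p* = (1.18−0.78)/(1.38−0.78) = 0.6667 for the latter.
Terminal values V(1,·): V(1,0)=0.0000, V(1,1)=78.7200
(0,0): S=197.0000. Δ = (V_up−V_dn)/(S_up−S_dn) = (78.7200−0.0000)/(271.8600−153.6600) = 0.6660. V = [p*·78.7200 + (1−p*)·0.0000]/1.18 = 44.4746. B = V − Δ·S = -86.7254.
Self-financing check: at every node Δ·S+B equals the discounted successor values.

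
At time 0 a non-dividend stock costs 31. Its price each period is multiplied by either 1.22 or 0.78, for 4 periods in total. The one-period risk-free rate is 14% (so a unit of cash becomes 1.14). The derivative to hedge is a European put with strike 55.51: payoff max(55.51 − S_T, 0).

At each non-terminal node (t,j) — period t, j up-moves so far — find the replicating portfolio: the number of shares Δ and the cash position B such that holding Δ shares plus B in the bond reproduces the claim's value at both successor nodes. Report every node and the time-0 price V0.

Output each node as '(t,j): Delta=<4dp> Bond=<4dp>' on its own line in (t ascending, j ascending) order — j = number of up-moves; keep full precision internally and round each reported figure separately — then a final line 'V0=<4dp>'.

(0,0): Delta=-0.6432 Bond=25.2980
(1,0): Delta=-1.0000 Bond=37.4677
(1,1): Delta=-0.5925 Bond=26.9223
(2,0): Delta=-1.0000 Bond=42.7131
(2,1): Delta=-1.0000 Bond=42.7131
(2,2): Delta=-0.5346 Bond=28.0200
(3,0): Delta=-1.0000 Bond=48.6930
(3,1): Delta=-1.0000 Bond=48.6930
(3,2): Delta=-1.0000 Bond=48.6930
(3,3): Delta=-0.4685 Bond=28.2205
V0=5.3595

Risk-neutral probability p* = (R−d)/(u−d) = (1.14−0.78)/(1.22−0.78) = 0.8182.
Terminal payoffs: V(4,0)=44.0353, V(4,1)=37.5624, V(4,2)=27.4382, V(4,3)=11.6028, V(4,4)=0.0000
  t=3,j=0: stock 14.7111 → up 17.9476 (V=37.5624), down 11.4747 (V=44.0353). Price 33.9819; hedge Δ=-1.0000, bond B=48.6930.
  t=3,j=1: stock 23.0097 → up 28.0718 (V=27.4382), down 17.9476 (V=37.5624). Price 25.6833; hedge Δ=-1.0000, bond B=48.6930.
  t=3,j=2: stock 35.9895 → up 43.9072 (V=11.6028), down 28.0718 (V=27.4382). Price 12.7035; hedge Δ=-1.0000, bond B=48.6930.
  t=3,j=3: stock 56.2913 → up 68.6754 (V=0.0000), down 43.9072 (V=11.6028). Price 1.8505; hedge Δ=-0.4685, bond B=28.2205.
  t=2,j=0: stock 18.8604 → up 23.0097 (V=25.6833), down 14.7111 (V=33.9819). Price 23.8527; hedge Δ=-1.0000, bond B=42.7131.
  t=2,j=1: stock 29.4996 → up 35.9895 (V=12.7035), down 23.0097 (V=25.6833). Price 13.2135; hedge Δ=-1.0000, bond B=42.7131.
  t=2,j=2: stock 46.1404 → up 56.2913 (V=1.8505), down 35.9895 (V=12.7035). Price 3.3542; hedge Δ=-0.5346, bond B=28.0200.
  t=1,j=0: stock 24.1800 → up 29.4996 (V=13.2135), down 18.8604 (V=23.8527). Price 13.2877; hedge Δ=-1.0000, bond B=37.4677.
  t=1,j=1: stock 37.8200 → up 46.1404 (V=3.3542), down 29.4996 (V=13.2135). Price 4.5147; hedge Δ=-0.5925, bond B=26.9223.
  t=0,j=0: stock 31.0000 → up 37.8200 (V=4.5147), down 24.1800 (V=13.2877). Price 5.3595; hedge Δ=-0.6432, bond B=25.2980.
Root portfolio cost Δ·31+B reproduces V0=5.3595.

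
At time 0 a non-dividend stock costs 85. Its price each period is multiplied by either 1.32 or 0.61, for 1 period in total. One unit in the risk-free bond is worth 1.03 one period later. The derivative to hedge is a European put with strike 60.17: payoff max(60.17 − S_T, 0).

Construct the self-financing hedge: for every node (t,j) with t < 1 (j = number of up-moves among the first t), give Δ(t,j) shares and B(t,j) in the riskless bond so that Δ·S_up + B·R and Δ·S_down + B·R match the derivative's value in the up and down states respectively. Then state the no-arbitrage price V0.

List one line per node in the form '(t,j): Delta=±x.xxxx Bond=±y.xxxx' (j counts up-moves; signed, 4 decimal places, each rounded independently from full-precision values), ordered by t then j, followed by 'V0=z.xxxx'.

Risk-neutral probability p* = (R−d)/(u−d) = (1.03−0.61)/(1.32−0.61) = 0.5915.
Payoff layer (t=1): V(1,0)=8.3200, V(1,1)=0.0000
  t=0,j=0: stock 85.0000 → up 112.2000 (V=0.0000), down 51.8500 (V=8.3200). Price 3.2993; hedge Δ=-0.1379, bond B=15.0176.
Check: Δ(0,0)·S0 + B(0,0) = 3.2993 = V0.

(0,0): Delta=-0.1379 Bond=15.0176
V0=3.2993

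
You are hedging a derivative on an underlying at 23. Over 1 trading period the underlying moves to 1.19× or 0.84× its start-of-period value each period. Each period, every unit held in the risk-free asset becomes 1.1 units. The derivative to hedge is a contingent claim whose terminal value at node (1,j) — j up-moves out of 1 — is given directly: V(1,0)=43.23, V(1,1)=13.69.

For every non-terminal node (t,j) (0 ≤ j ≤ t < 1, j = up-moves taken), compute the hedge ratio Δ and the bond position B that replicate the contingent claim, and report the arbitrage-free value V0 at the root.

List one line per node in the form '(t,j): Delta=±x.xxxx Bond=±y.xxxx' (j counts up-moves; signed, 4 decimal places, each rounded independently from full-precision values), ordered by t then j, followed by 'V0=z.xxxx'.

Risk-neutral probability p* = (R−d)/(u−d) = (1.1−0.84)/(1.19−0.84) = 0.7429.
Terminal payoffs: V(1,0)=43.2300, V(1,1)=13.6900
(0,0): S=23.0000. Δ = (V_up−V_dn)/(S_up−S_dn) = (13.6900−43.2300)/(27.3700−19.3200) = -3.6696. V = [p*·13.6900 + (1−p*)·43.2300]/1.1 = 19.3509. B = V − Δ·S = 103.7509.
Each (Δ,B) replicates both successor values, so the strategy is self-financing and V0 is arbitrage-free.

(0,0): Delta=-3.6696 Bond=103.7509
V0=19.3509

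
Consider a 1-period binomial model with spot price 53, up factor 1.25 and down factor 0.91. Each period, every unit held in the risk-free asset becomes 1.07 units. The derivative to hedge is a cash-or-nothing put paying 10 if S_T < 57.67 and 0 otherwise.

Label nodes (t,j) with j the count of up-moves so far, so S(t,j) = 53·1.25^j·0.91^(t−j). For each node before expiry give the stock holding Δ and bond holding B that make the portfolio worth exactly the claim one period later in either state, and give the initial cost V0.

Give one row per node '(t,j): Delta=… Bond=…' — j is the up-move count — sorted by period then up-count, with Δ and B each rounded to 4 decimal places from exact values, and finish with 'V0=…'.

Since d<R<u, set p* = (R−d)/(u−d) = 0.4706; price each node as the discounted p*-expectation of its children.
Terminal values V(1,·): V(1,0)=10.0000, V(1,1)=0.0000
(0,0): S=53.0000. Δ = (V_up−V_dn)/(S_up−S_dn) = (0.0000−10.0000)/(66.2500−48.2300) = -0.5549. V = [p*·0.0000 + (1−p*)·10.0000]/1.07 = 4.9478. B = V − Δ·S = 34.3595.
Root portfolio cost Δ·53+B reproduces V0=4.9478.

(0,0): Delta=-0.5549 Bond=34.3595
V0=4.9478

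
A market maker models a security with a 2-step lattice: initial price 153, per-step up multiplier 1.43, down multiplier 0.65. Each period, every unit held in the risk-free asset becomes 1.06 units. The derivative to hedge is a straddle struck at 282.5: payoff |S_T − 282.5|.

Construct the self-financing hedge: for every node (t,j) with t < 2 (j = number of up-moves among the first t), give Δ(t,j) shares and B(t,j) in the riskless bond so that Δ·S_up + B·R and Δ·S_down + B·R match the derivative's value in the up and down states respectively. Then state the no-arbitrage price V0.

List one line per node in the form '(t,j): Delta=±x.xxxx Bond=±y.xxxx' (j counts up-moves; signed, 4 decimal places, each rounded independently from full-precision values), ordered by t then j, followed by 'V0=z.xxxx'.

(0,0): Delta=-0.7476 Bond=227.7448
(1,0): Delta=-1.0000 Bond=266.5094
(1,1): Delta=-0.6441 Bond=218.7583
V0=113.3601

Since d<R<u, set p* = (R−d)/(u−d) = 0.5256; price each node as the discounted p*-expectation of its children.
At expiry t=2: V(2,0)=217.8575, V(2,1)=140.2865, V(2,2)=30.3697
Node (1,0) S=99.4500: V=(p*·140.2865+(1−p*)·217.8575)/1.06=167.0594; Δ=(140.2865−217.8575)/(142.2135−64.6425)=-1.0000; B=V−Δ·S=266.5094
Node (1,1) S=218.7900: V=(p*·30.3697+(1−p*)·140.2865)/1.06=77.8394; Δ=(30.3697−140.2865)/(312.8697−142.2135)=-0.6441; B=V−Δ·S=218.7583
Node (0,0) S=153.0000: V=(p*·77.8394+(1−p*)·167.0594)/1.06=113.3601; Δ=(77.8394−167.0594)/(218.7900−99.4500)=-0.7476; B=V−Δ·S=227.7448
Self-financing check: at every node Δ·S+B equals the discounted successor values.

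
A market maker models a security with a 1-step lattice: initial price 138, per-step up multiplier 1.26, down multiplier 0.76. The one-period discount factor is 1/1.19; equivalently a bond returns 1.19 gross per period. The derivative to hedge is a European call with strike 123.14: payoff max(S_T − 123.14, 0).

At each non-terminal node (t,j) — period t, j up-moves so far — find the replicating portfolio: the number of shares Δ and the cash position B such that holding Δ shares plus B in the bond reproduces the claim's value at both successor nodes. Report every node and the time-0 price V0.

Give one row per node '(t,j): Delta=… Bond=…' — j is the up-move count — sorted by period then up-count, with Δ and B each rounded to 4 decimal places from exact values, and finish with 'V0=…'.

(0,0): Delta=0.7354 Bond=-64.8108
V0=36.6692

No-arbitrage ⇒ martingale measure with p* = (R−d)/(u−d) = 0.8600.
At expiry t=1: V(1,0)=0.0000, V(1,1)=50.7400
(0,0): S=138.0000. Δ = (V_up−V_dn)/(S_up−S_dn) = (50.7400−0.0000)/(173.8800−104.8800) = 0.7354. V = [p*·50.7400 + (1−p*)·0.0000]/1.19 = 36.6692. B = V − Δ·S = -64.8108.
The time-0 hedge costs 36.6692, which is the no-arbitrage price.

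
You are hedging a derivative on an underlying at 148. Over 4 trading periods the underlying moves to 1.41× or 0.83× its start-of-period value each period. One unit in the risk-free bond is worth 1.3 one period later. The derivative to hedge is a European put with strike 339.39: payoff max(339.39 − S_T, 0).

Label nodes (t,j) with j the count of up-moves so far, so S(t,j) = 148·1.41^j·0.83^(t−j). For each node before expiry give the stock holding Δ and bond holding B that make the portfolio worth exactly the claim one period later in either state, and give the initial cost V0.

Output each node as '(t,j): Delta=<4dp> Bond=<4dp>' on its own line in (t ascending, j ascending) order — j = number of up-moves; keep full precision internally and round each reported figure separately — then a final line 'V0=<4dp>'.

(0,0): Delta=-0.3112 Bond=54.6701
(1,0): Delta=-0.9730 Bond=152.3583
(1,1): Delta=-0.2201 Bond=52.0464
(2,0): Delta=-1.0000 Bond=200.8225
(2,1): Delta=-0.9692 Bond=197.4207
(2,2): Delta=-0.1168 Bond=37.2909
(3,0): Delta=-1.0000 Bond=261.0692
(3,1): Delta=-1.0000 Bond=261.0692
(3,2): Delta=-0.9650 Bond=255.6119
(3,3): Delta=0.0000 Bond=0.0000
V0=8.6080

Since d<R<u, set p* = (R−d)/(u−d) = 0.8103; price each node as the discounted p*-expectation of its children.
Terminal payoffs: V(4,0)=269.1517, V(4,1)=220.0695, V(4,2)=136.6889, V(4,3)=0.0000, V(4,4)=0.0000
  t=3,j=0: stock 84.6245 → up 119.3205 (V=220.0695), down 70.2383 (V=269.1517). Price 176.4448; hedge Δ=-1.0000, bond B=261.0692.
  t=3,j=1: stock 143.7597 → up 202.7011 (V=136.6889), down 119.3205 (V=220.0695). Price 117.3096; hedge Δ=-1.0000, bond B=261.0692.
  t=3,j=2: stock 244.2182 → up 344.3477 (V=0.0000), down 202.7011 (V=136.6889). Price 19.9414; hedge Δ=-0.9650, bond B=255.6119.
  t=3,j=3: stock 414.8767 → up 584.9762 (V=0.0000), down 344.3477 (V=0.0000). Price 0.0000; hedge Δ=0.0000, bond B=0.0000.
  t=2,j=0: stock 101.9572 → up 143.7597 (V=117.3096), down 84.6245 (V=176.4448). Price 98.8653; hedge Δ=-1.0000, bond B=200.8225.
  t=2,j=1: stock 173.2044 → up 244.2182 (V=19.9414), down 143.7597 (V=117.3096). Price 29.5444; hedge Δ=-0.9692, bond B=197.4207.
  t=2,j=2: stock 294.2388 → up 414.8767 (V=0.0000), down 244.2182 (V=19.9414). Price 2.9092; hedge Δ=-0.1168, bond B=37.2909.
  t=1,j=0: stock 122.8400 → up 173.2044 (V=29.5444), down 101.9572 (V=98.8653). Price 32.8396; hedge Δ=-0.9730, bond B=152.3583.
  t=1,j=1: stock 208.6800 → up 294.2388 (V=2.9092), down 173.2044 (V=29.5444). Price 6.1236; hedge Δ=-0.2201, bond B=52.0464.
  t=0,j=0: stock 148.0000 → up 208.6800 (V=6.1236), down 122.8400 (V=32.8396). Price 8.6080; hedge Δ=-0.3112, bond B=54.6701.
The time-0 hedge costs 8.6080, which is the no-arbitrage price.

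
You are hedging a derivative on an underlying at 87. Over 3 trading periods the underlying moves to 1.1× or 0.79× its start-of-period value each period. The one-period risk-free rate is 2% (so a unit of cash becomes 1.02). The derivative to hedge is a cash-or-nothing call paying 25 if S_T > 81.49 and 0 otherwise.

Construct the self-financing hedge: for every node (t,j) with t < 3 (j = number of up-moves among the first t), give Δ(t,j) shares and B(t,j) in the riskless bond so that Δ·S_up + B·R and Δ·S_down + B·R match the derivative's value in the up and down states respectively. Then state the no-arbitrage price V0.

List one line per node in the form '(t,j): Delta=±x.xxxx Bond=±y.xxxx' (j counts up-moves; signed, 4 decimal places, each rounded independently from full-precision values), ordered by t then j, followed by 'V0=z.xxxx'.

(0,0): Delta=0.3412 Bond=-10.0215
(1,0): Delta=0.8535 Bond=-45.4330
(1,1): Delta=0.2132 Bond=2.0254
(2,0): Delta=0.0000 Bond=0.0000
(2,1): Delta=1.0667 Bond=-62.4605
(2,2): Delta=0.0000 Bond=24.5098
V0=19.6611

Under the risk-neutral measure, an up-move has probability p* = (R−d)/(u−d) = 0.7419 and values discount at R = 1.02.
At expiry t=3: V(3,0)=0.0000, V(3,1)=0.0000, V(3,2)=25.0000, V(3,3)=25.0000
Node (2,0) S=54.2967: V=(p*·0.0000+(1−p*)·0.0000)/1.02=0.0000; Δ=(0.0000−0.0000)/(59.7264−42.8944)=0.0000; B=V−Δ·S=0.0000
Node (2,1) S=75.6030: V=(p*·25.0000+(1−p*)·0.0000)/1.02=18.1847; Δ=(25.0000−0.0000)/(83.1633−59.7264)=1.0667; B=V−Δ·S=-62.4605
Node (2,2) S=105.2700: V=(p*·25.0000+(1−p*)·25.0000)/1.02=24.5098; Δ=(25.0000−25.0000)/(115.7970−83.1633)=0.0000; B=V−Δ·S=24.5098
Node (1,0) S=68.7300: V=(p*·18.1847+(1−p*)·0.0000)/1.02=13.2273; Δ=(18.1847−0.0000)/(75.6030−54.2967)=0.8535; B=V−Δ·S=-45.4330
Node (1,1) S=95.7000: V=(p*·24.5098+(1−p*)·18.1847)/1.02=22.4289; Δ=(24.5098−18.1847)/(105.2700−75.6030)=0.2132; B=V−Δ·S=2.0254
Node (0,0) S=87.0000: V=(p*·22.4289+(1−p*)·13.2273)/1.02=19.6611; Δ=(22.4289−13.2273)/(95.7000−68.7300)=0.3412; B=V−Δ·S=-10.0215
Root portfolio cost Δ·87+B reproduces V0=19.6611.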